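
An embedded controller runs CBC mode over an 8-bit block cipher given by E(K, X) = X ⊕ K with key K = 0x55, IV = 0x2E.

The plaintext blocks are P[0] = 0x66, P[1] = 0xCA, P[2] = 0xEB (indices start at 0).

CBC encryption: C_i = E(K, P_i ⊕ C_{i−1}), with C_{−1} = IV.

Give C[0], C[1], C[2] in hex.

C[0] = 0x1D, C[1] = 0x82, C[2] = 0x3C

C[0]: P[0] ⊕ 0x2E = 0x48; E(K, 0x48) = 0x1D.
C[1]: P[1] ⊕ 0x1D = 0xD7; E(K, 0xD7) = 0x82.
C[2]: P[2] ⊕ 0x82 = 0x69; E(K, 0x69) = 0x3C.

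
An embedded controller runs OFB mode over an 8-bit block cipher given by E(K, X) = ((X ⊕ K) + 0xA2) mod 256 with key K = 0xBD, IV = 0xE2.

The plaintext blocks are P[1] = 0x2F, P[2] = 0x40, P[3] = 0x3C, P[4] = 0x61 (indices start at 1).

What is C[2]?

C[2] = 0x1E

OFB encryption: S_i = E(K, S_{i−1}) with S_{0} = IV; C_i = P_i ⊕ S_i.
C[1]: S = E(K, 0xE2) = 0x01; 0x2F ⊕ 0x01 = 0x2E.
C[2]: S = E(K, 0x01) = 0x5E; 0x40 ⊕ 0x5E = 0x1E.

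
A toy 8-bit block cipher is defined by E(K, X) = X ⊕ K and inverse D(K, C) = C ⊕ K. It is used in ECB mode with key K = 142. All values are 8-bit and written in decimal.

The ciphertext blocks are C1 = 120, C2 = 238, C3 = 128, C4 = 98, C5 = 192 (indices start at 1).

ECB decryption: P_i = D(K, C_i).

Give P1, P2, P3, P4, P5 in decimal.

P1 = 246, P2 = 96, P3 = 14, P4 = 236, P5 = 78

P1: D(K, 120) = 246.
P2: D(K, 238) = 96.
P3: D(K, 128) = 14.
P4: D(K, 98) = 236.
P5: D(K, 192) = 78.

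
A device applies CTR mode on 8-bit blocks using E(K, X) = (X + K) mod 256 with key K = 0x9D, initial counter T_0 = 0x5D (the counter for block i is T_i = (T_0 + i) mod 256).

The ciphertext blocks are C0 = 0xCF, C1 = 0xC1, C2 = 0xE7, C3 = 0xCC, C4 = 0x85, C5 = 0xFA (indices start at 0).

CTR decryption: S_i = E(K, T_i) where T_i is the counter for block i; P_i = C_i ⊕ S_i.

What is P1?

P1: T = 0x5E, S = E(K, T) = 0xFB; 0xC1 ⊕ 0xFB = 0x3A.

P1 = 0x3A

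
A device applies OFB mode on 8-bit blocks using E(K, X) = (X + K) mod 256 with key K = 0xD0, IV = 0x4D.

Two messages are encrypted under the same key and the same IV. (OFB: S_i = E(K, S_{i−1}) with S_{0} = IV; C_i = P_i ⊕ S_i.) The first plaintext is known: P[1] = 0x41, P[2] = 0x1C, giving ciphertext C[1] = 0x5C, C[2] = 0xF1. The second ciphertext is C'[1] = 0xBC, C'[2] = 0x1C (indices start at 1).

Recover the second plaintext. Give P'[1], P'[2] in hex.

P'[1] = 0xA1, P'[2] = 0xF1

In OFB with a reused IV, both messages share the same keystream S_i, so C_i ⊕ C'_i = P_i ⊕ P'_i and thus P'_i = P_i ⊕ C_i ⊕ C'_i.
P'[1]: 0x41 ⊕ 0x5C ⊕ 0xBC = 0xA1.
P'[2]: 0x1C ⊕ 0xF1 ⊕ 0x1C = 0xF1.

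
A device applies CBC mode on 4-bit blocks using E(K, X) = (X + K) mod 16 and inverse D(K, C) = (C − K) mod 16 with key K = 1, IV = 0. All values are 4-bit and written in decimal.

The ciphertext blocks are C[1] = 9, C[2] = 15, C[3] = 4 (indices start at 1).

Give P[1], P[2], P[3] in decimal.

P[1] = 8, P[2] = 7, P[3] = 12

CBC decryption: P_i = D(K, C_i) ⊕ C_{i−1}, with C_{0} = IV.
P[1]: D(K, 9) = 8; 8 ⊕ 0 = 8.
P[2]: D(K, 15) = 14; 14 ⊕ 9 = 7.
P[3]: D(K, 4) = 3; 3 ⊕ 15 = 12.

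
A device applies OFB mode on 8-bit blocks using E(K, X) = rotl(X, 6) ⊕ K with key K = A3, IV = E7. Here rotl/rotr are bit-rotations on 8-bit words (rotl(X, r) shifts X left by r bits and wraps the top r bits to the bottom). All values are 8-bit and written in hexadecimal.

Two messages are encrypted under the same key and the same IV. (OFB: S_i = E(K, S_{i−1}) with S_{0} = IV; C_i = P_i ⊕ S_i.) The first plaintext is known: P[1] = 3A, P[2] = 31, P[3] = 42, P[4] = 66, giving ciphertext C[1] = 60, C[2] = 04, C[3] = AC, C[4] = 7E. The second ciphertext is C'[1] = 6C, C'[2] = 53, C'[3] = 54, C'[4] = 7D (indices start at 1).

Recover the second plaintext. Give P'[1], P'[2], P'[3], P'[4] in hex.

P'[1] = 36, P'[2] = 66, P'[3] = BA, P'[4] = 65

In OFB with a reused IV, both messages share the same keystream S_i, so C_i ⊕ C'_i = P_i ⊕ P'_i and thus P'_i = P_i ⊕ C_i ⊕ C'_i.
P'[1]: 3A ⊕ 60 ⊕ 6C = 36.
P'[2]: 31 ⊕ 04 ⊕ 53 = 66.
P'[3]: 42 ⊕ AC ⊕ 54 = BA.
P'[4]: 66 ⊕ 7E ⊕ 7D = 65.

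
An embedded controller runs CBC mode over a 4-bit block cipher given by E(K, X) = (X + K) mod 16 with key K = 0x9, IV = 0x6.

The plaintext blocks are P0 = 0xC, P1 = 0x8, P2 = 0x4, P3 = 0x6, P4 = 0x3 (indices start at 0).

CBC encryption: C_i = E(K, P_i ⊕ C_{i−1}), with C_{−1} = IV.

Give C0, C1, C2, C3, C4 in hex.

C0: P0 ⊕ 0x6 = 0xA; E(K, 0xA) = 0x3.
C1: P1 ⊕ 0x3 = 0xB; E(K, 0xB) = 0x4.
C2: P2 ⊕ 0x4 = 0x0; E(K, 0x0) = 0x9.
C3: P3 ⊕ 0x9 = 0xF; E(K, 0xF) = 0x8.
C4: P4 ⊕ 0x8 = 0xB; E(K, 0xB) = 0x4.

C0 = 0x3, C1 = 0x4, C2 = 0x9, C3 = 0x8, C4 = 0x4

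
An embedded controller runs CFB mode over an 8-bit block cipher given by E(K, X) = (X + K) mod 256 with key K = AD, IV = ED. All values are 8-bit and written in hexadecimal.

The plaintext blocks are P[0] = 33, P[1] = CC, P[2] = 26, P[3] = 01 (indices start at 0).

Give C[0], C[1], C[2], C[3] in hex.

CFB encryption: C_i = P_i ⊕ E(K, C_{i−1}), with C_{−1} = IV.
C[0]: E(K, ED) = 9A; 33 ⊕ 9A = A9.
C[1]: E(K, A9) = 56; CC ⊕ 56 = 9A.
C[2]: E(K, 9A) = 47; 26 ⊕ 47 = 61.
C[3]: E(K, 61) = 0E; 01 ⊕ 0E = 0F.

C[0] = A9, C[1] = 9A, C[2] = 61, C[3] = 0F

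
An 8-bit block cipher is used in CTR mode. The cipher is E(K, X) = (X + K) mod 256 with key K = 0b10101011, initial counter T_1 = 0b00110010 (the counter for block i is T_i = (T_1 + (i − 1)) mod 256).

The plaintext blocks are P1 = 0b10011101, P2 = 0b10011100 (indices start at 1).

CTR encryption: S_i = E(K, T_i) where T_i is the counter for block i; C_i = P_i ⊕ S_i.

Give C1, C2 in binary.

C1 = 0b01000000, C2 = 0b01000010

C1: T = 0b00110010, S = E(K, T) = 0b11011101; 0b10011101 ⊕ 0b11011101 = 0b01000000.
C2: T = 0b00110011, S = E(K, T) = 0b11011110; 0b10011100 ⊕ 0b11011110 = 0b01000010.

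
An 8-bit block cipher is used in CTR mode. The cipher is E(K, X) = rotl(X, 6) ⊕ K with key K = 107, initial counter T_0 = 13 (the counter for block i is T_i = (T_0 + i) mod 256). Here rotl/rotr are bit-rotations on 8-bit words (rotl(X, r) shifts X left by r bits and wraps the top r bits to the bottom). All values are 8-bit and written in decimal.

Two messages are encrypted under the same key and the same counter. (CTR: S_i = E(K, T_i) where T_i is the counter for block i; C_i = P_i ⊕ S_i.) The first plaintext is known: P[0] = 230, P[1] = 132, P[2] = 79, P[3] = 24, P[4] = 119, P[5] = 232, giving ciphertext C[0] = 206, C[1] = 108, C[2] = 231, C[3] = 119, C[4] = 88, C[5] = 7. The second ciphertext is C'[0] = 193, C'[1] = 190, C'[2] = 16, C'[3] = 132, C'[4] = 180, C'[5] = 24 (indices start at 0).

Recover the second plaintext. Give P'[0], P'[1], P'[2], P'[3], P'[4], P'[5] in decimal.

In CTR with a reused counter, both messages share the same keystream S_i, so C_i ⊕ C'_i = P_i ⊕ P'_i and thus P'_i = P_i ⊕ C_i ⊕ C'_i.
P'[0]: 230 ⊕ 206 ⊕ 193 = 233.
P'[1]: 132 ⊕ 108 ⊕ 190 = 86.
P'[2]: 79 ⊕ 231 ⊕ 16 = 184.
P'[3]: 24 ⊕ 119 ⊕ 132 = 235.
P'[4]: 119 ⊕ 88 ⊕ 180 = 155.
P'[5]: 232 ⊕ 7 ⊕ 24 = 247.

P'[0] = 233, P'[1] = 86, P'[2] = 184, P'[3] = 235, P'[4] = 155, P'[5] = 247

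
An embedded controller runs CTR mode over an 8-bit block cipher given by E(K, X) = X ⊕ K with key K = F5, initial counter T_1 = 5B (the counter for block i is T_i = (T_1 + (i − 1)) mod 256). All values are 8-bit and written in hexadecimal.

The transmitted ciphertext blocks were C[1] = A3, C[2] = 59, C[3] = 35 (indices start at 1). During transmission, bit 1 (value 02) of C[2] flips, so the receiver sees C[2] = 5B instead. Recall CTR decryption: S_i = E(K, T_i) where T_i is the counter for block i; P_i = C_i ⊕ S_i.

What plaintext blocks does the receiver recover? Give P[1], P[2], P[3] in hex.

Only C[2] changed, to 5B. In CTR, a change in C_i flips the same bit in P_i only; the keystream is unaffected. Decrypting the received ciphertext:
P[1]: T = 5B, S = E(K, T) = AE; A3 ⊕ AE = 0D.
P[2]: T = 5C, S = E(K, T) = A9; 5B ⊕ A9 = F2.
P[3]: T = 5D, S = E(K, T) = A8; 35 ⊕ A8 = 9D.
Blocks that differ from the original plaintext: P[2].

P[1] = 0D, P[2] = F2, P[3] = 9D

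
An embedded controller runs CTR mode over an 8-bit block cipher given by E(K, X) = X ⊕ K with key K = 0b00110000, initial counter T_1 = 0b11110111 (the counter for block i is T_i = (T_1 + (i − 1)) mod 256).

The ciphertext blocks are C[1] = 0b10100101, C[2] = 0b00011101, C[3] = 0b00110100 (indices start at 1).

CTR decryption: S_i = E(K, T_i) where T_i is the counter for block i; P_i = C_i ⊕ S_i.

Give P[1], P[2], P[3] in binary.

P[1] = 0b01100010, P[2] = 0b11010101, P[3] = 0b11111101

P[1]: T = 0b11110111, S = E(K, T) = 0b11000111; 0b10100101 ⊕ 0b11000111 = 0b01100010.
P[2]: T = 0b11111000, S = E(K, T) = 0b11001000; 0b00011101 ⊕ 0b11001000 = 0b11010101.
P[3]: T = 0b11111001, S = E(K, T) = 0b11001001; 0b00110100 ⊕ 0b11001001 = 0b11111101.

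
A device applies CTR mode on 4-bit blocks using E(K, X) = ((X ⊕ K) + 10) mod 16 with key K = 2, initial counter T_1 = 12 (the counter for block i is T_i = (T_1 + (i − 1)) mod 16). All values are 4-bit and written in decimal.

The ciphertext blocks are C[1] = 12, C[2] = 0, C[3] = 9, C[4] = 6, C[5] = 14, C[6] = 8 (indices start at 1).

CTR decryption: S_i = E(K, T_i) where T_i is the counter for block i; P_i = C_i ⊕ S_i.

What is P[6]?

P[6]: T = 1, S = E(K, T) = 13; 8 ⊕ 13 = 5.

P[6] = 5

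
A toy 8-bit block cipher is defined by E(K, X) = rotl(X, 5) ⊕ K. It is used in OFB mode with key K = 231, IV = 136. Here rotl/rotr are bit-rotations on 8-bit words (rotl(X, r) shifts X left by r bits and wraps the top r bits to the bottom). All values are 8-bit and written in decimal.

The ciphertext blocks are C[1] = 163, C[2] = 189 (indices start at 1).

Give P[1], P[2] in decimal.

P[1] = 85, P[2] = 132

OFB decryption: S_i = E(K, S_{i−1}) with S_{0} = IV; P_i = C_i ⊕ S_i.
P[1]: S = E(K, 136) = 246; 163 ⊕ 246 = 85.
P[2]: S = E(K, 246) = 57; 189 ⊕ 57 = 132.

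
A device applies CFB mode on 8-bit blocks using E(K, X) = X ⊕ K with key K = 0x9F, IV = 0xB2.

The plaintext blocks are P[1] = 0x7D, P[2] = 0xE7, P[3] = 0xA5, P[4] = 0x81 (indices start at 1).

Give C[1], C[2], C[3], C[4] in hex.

CFB encryption: C_i = P_i ⊕ E(K, C_{i−1}), with C_{0} = IV.
C[1]: E(K, 0xB2) = 0x2D; 0x7D ⊕ 0x2D = 0x50.
C[2]: E(K, 0x50) = 0xCF; 0xE7 ⊕ 0xCF = 0x28.
C[3]: E(K, 0x28) = 0xB7; 0xA5 ⊕ 0xB7 = 0x12.
C[4]: E(K, 0x12) = 0x8D; 0x81 ⊕ 0x8D = 0x0C.

C[1] = 0x50, C[2] = 0x28, C[3] = 0x12, C[4] = 0x0C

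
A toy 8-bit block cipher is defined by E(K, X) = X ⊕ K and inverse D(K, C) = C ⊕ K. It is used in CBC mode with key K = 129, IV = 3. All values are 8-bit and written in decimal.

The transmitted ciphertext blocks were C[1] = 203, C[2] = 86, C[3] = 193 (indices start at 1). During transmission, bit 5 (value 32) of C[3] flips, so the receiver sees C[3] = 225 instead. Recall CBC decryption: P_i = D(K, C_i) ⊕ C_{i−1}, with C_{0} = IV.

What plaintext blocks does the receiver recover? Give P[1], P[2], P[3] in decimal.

Only C[3] changed, to 225. In CBC, a change in C_i garbles P_i and flips the same bit in P_{i+1}. Decrypting the received ciphertext:
P[1]: D(K, 203) = 74; 74 ⊕ 3 = 73.
P[2]: D(K, 86) = 215; 215 ⊕ 203 = 28.
P[3]: D(K, 225) = 96; 96 ⊕ 86 = 54.
Blocks that differ from the original plaintext: P[3].

P[1] = 73, P[2] = 28, P[3] = 54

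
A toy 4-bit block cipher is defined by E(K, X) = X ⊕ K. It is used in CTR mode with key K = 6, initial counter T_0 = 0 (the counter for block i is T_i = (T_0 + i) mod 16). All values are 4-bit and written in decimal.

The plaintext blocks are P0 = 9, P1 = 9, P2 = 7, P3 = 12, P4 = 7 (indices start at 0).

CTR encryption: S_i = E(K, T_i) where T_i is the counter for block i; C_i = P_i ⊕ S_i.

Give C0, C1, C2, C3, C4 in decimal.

C0 = 15, C1 = 14, C2 = 3, C3 = 9, C4 = 5

C0: T = 0, S = E(K, T) = 6; 9 ⊕ 6 = 15.
C1: T = 1, S = E(K, T) = 7; 9 ⊕ 7 = 14.
C2: T = 2, S = E(K, T) = 4; 7 ⊕ 4 = 3.
C3: T = 3, S = E(K, T) = 5; 12 ⊕ 5 = 9.
C4: T = 4, S = E(K, T) = 2; 7 ⊕ 2 = 5.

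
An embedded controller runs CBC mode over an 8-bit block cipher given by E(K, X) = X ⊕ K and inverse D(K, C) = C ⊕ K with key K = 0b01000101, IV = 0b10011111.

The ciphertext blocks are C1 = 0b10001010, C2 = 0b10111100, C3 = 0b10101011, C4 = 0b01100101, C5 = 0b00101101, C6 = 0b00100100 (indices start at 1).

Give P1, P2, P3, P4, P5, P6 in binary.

P1 = 0b01010000, P2 = 0b01110011, P3 = 0b01010010, P4 = 0b10001011, P5 = 0b00001101, P6 = 0b01001100

CBC decryption: P_i = D(K, C_i) ⊕ C_{i−1}, with C_{0} = IV.
P1: D(K, 0b10001010) = 0b11001111; 0b11001111 ⊕ 0b10011111 = 0b01010000.
P2: D(K, 0b10111100) = 0b11111001; 0b11111001 ⊕ 0b10001010 = 0b01110011.
P3: D(K, 0b10101011) = 0b11101110; 0b11101110 ⊕ 0b10111100 = 0b01010010.
P4: D(K, 0b01100101) = 0b00100000; 0b00100000 ⊕ 0b10101011 = 0b10001011.
P5: D(K, 0b00101101) = 0b01101000; 0b01101000 ⊕ 0b01100101 = 0b00001101.
P6: D(K, 0b00100100) = 0b01100001; 0b01100001 ⊕ 0b00101101 = 0b01001100.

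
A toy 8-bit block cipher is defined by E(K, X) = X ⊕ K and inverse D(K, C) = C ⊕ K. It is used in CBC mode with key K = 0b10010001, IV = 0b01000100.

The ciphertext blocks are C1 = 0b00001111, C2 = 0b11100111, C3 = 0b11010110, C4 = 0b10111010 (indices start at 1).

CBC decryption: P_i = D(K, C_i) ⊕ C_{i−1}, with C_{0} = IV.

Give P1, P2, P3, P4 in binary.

P1: D(K, 0b00001111) = 0b10011110; 0b10011110 ⊕ 0b01000100 = 0b11011010.
P2: D(K, 0b11100111) = 0b01110110; 0b01110110 ⊕ 0b00001111 = 0b01111001.
P3: D(K, 0b11010110) = 0b01000111; 0b01000111 ⊕ 0b11100111 = 0b10100000.
P4: D(K, 0b10111010) = 0b00101011; 0b00101011 ⊕ 0b11010110 = 0b11111101.

P1 = 0b11011010, P2 = 0b01111001, P3 = 0b10100000, P4 = 0b11111101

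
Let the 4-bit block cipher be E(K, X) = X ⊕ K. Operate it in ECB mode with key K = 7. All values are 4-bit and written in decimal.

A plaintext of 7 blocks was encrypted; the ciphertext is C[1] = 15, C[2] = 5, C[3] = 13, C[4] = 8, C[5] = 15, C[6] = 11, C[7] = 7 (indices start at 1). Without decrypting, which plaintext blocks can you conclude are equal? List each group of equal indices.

ECB encrypts each block independently with the same key, so equal ciphertext blocks imply equal plaintext blocks.
C[1] = C[5] = 15, so P[1] = P[5].

P[1] = P[5]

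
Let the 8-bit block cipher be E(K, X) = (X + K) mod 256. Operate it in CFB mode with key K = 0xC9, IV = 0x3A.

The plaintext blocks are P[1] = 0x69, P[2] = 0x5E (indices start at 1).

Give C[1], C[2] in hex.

C[1] = 0x6A, C[2] = 0x6D

CFB encryption: C_i = P_i ⊕ E(K, C_{i−1}), with C_{0} = IV.
C[1]: E(K, 0x3A) = 0x03; 0x69 ⊕ 0x03 = 0x6A.
C[2]: E(K, 0x6A) = 0x33; 0x5E ⊕ 0x33 = 0x6D.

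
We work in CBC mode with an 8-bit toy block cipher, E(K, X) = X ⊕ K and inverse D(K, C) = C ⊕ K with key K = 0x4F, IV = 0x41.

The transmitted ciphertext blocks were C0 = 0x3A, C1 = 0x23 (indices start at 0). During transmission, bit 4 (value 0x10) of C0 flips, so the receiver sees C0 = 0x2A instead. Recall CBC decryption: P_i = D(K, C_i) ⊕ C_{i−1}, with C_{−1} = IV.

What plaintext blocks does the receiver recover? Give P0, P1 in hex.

Only C0 changed, to 0x2A. In CBC, a change in C_i garbles P_i and flips the same bit in P_{i+1}. Decrypting the received ciphertext:
P0: D(K, 0x2A) = 0x65; 0x65 ⊕ 0x41 = 0x24.
P1: D(K, 0x23) = 0x6C; 0x6C ⊕ 0x2A = 0x46.
Blocks that differ from the original plaintext: P0, P1.

P0 = 0x24, P1 = 0x46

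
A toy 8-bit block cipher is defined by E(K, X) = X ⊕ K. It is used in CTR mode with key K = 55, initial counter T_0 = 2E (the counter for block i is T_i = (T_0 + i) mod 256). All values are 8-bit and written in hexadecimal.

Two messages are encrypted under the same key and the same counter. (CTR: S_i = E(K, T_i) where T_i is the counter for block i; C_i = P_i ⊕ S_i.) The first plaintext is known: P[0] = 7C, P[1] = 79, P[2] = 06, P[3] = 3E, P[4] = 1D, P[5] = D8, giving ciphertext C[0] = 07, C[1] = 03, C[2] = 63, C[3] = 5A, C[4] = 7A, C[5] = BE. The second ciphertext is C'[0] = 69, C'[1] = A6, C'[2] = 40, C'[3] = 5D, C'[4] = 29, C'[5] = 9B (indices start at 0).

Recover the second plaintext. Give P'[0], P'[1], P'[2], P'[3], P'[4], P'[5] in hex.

In CTR with a reused counter, both messages share the same keystream S_i, so C_i ⊕ C'_i = P_i ⊕ P'_i and thus P'_i = P_i ⊕ C_i ⊕ C'_i.
P'[0]: 7C ⊕ 07 ⊕ 69 = 12.
P'[1]: 79 ⊕ 03 ⊕ A6 = DC.
P'[2]: 06 ⊕ 63 ⊕ 40 = 25.
P'[3]: 3E ⊕ 5A ⊕ 5D = 39.
P'[4]: 1D ⊕ 7A ⊕ 29 = 4E.
P'[5]: D8 ⊕ BE ⊕ 9B = FD.

P'[0] = 12, P'[1] = DC, P'[2] = 25, P'[3] = 39, P'[4] = 4E, P'[5] = FD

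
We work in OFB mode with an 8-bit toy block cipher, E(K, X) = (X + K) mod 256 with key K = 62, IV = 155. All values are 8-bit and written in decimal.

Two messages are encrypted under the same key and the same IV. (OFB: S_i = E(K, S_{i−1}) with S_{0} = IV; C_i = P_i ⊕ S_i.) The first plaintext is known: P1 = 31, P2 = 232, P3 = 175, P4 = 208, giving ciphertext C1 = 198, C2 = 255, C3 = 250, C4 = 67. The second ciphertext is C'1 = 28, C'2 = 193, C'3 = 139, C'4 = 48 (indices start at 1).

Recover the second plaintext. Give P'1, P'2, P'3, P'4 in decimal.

P'1 = 197, P'2 = 214, P'3 = 222, P'4 = 163

In OFB with a reused IV, both messages share the same keystream S_i, so C_i ⊕ C'_i = P_i ⊕ P'_i and thus P'_i = P_i ⊕ C_i ⊕ C'_i.
P'1: 31 ⊕ 198 ⊕ 28 = 197.
P'2: 232 ⊕ 255 ⊕ 193 = 214.
P'3: 175 ⊕ 250 ⊕ 139 = 222.
P'4: 208 ⊕ 67 ⊕ 48 = 163.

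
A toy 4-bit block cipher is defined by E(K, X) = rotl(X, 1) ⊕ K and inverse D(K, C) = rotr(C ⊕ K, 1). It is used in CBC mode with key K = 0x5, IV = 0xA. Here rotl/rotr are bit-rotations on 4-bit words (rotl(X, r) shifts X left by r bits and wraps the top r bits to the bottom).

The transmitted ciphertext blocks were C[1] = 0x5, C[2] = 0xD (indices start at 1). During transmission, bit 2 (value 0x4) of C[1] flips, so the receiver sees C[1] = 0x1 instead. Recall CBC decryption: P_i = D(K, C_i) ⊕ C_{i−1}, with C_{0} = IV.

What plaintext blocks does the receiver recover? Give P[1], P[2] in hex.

P[1] = 0x8, P[2] = 0x5

Only C[1] changed, to 0x1. In CBC, a change in C_i garbles P_i and flips the same bit in P_{i+1}. Decrypting the received ciphertext:
P[1]: D(K, 0x1) = 0x2; 0x2 ⊕ 0xA = 0x8.
P[2]: D(K, 0xD) = 0x4; 0x4 ⊕ 0x1 = 0x5.
Blocks that differ from the original plaintext: P[1], P[2].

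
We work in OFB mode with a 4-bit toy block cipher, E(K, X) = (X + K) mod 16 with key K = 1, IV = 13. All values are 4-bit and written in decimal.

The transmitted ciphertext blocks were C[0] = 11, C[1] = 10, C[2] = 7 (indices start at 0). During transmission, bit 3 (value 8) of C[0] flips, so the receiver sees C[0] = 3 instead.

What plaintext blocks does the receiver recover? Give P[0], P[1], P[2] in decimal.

P[0] = 13, P[1] = 5, P[2] = 7

OFB decryption: S_i = E(K, S_{i−1}) with S_{−1} = IV; P_i = C_i ⊕ S_i.
Only C[0] changed, to 3. In OFB, a change in C_i flips the same bit in P_i only; the keystream is unaffected. Decrypting the received ciphertext:
P[0]: S = E(K, 13) = 14; 3 ⊕ 14 = 13.
P[1]: S = E(K, 14) = 15; 10 ⊕ 15 = 5.
P[2]: S = E(K, 15) = 0; 7 ⊕ 0 = 7.
Blocks that differ from the original plaintext: P[0].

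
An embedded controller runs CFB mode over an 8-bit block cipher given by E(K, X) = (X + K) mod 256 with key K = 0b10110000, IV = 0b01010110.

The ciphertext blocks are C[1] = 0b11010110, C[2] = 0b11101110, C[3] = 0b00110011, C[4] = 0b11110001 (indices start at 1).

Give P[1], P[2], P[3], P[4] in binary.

CFB decryption: P_i = C_i ⊕ E(K, C_{i−1}), with C_{0} = IV.
P[1]: E(K, 0b01010110) = 0b00000110; 0b11010110 ⊕ 0b00000110 = 0b11010000.
P[2]: E(K, 0b11010110) = 0b10000110; 0b11101110 ⊕ 0b10000110 = 0b01101000.
P[3]: E(K, 0b11101110) = 0b10011110; 0b00110011 ⊕ 0b10011110 = 0b10101101.
P[4]: E(K, 0b00110011) = 0b11100011; 0b11110001 ⊕ 0b11100011 = 0b00010010.

P[1] = 0b11010000, P[2] = 0b01101000, P[3] = 0b10101101, P[4] = 0b00010010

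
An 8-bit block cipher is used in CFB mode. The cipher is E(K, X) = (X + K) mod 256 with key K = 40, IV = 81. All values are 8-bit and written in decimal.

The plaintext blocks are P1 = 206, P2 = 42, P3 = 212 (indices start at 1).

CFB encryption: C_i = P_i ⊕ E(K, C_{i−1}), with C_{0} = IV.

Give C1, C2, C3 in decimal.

C1 = 183, C2 = 245, C3 = 201

C1: E(K, 81) = 121; 206 ⊕ 121 = 183.
C2: E(K, 183) = 223; 42 ⊕ 223 = 245.
C3: E(K, 245) = 29; 212 ⊕ 29 = 201.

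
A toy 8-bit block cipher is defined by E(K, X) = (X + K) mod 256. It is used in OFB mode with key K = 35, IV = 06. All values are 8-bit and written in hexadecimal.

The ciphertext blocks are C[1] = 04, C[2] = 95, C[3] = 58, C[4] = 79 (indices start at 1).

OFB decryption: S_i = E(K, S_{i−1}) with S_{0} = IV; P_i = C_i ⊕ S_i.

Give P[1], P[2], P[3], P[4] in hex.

P[1] = 3F, P[2] = E5, P[3] = FD, P[4] = A3

P[1]: S = E(K, 06) = 3B; 04 ⊕ 3B = 3F.
P[2]: S = E(K, 3B) = 70; 95 ⊕ 70 = E5.
P[3]: S = E(K, 70) = A5; 58 ⊕ A5 = FD.
P[4]: S = E(K, A5) = DA; 79 ⊕ DA = A3.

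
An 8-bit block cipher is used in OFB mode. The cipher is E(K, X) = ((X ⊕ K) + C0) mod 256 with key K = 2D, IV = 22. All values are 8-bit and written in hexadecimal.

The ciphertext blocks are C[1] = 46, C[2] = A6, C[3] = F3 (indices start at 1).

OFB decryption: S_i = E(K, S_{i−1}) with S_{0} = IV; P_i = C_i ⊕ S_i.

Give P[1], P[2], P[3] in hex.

P[1]: S = E(K, 22) = CF; 46 ⊕ CF = 89.
P[2]: S = E(K, CF) = A2; A6 ⊕ A2 = 04.
P[3]: S = E(K, A2) = 4F; F3 ⊕ 4F = BC.

P[1] = 89, P[2] = 04, P[3] = BC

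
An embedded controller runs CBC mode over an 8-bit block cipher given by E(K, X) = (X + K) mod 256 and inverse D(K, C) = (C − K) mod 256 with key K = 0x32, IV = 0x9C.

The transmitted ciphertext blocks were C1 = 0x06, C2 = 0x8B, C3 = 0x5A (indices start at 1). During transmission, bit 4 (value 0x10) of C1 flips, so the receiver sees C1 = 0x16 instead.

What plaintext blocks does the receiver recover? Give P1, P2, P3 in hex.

P1 = 0x78, P2 = 0x4F, P3 = 0xA3

CBC decryption: P_i = D(K, C_i) ⊕ C_{i−1}, with C_{0} = IV.
Only C1 changed, to 0x16. In CBC, a change in C_i garbles P_i and flips the same bit in P_{i+1}. Decrypting the received ciphertext:
P1: D(K, 0x16) = 0xE4; 0xE4 ⊕ 0x9C = 0x78.
P2: D(K, 0x8B) = 0x59; 0x59 ⊕ 0x16 = 0x4F.
P3: D(K, 0x5A) = 0x28; 0x28 ⊕ 0x8B = 0xA3.
Blocks that differ from the original plaintext: P1, P2.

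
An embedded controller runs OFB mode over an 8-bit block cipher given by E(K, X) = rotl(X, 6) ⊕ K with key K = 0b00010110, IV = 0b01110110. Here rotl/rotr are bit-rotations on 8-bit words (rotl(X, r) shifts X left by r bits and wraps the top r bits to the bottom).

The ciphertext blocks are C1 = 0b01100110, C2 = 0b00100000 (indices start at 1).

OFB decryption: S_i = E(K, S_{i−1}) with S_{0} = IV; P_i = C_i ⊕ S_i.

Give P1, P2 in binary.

P1: S = E(K, 0b01110110) = 0b10001011; 0b01100110 ⊕ 0b10001011 = 0b11101101.
P2: S = E(K, 0b10001011) = 0b11110100; 0b00100000 ⊕ 0b11110100 = 0b11010100.

P1 = 0b11101101, P2 = 0b11010100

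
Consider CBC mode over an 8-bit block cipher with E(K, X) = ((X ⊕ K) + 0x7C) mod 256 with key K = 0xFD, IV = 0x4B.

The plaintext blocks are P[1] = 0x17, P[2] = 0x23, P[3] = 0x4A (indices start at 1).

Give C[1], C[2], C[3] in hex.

C[1] = 0x1D, C[2] = 0x3F, C[3] = 0x04

CBC encryption: C_i = E(K, P_i ⊕ C_{i−1}), with C_{0} = IV.
C[1]: P[1] ⊕ 0x4B = 0x5C; E(K, 0x5C) = 0x1D.
C[2]: P[2] ⊕ 0x1D = 0x3E; E(K, 0x3E) = 0x3F.
C[3]: P[3] ⊕ 0x3F = 0x75; E(K, 0x75) = 0x04.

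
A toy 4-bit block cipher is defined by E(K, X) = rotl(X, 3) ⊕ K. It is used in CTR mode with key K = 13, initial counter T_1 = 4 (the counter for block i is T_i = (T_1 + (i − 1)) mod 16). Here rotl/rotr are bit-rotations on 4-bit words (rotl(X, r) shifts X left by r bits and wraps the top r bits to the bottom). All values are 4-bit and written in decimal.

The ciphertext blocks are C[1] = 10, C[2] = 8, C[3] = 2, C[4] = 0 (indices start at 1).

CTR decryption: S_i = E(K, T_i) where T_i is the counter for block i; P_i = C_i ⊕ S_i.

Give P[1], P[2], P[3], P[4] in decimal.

P[1] = 5, P[2] = 15, P[3] = 12, P[4] = 6

P[1]: T = 4, S = E(K, T) = 15; 10 ⊕ 15 = 5.
P[2]: T = 5, S = E(K, T) = 7; 8 ⊕ 7 = 15.
P[3]: T = 6, S = E(K, T) = 14; 2 ⊕ 14 = 12.
P[4]: T = 7, S = E(K, T) = 6; 0 ⊕ 6 = 6.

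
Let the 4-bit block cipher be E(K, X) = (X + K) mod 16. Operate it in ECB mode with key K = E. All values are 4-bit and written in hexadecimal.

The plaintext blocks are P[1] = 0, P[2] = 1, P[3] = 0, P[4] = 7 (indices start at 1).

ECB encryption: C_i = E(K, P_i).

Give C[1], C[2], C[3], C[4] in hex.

C[1] = E, C[2] = F, C[3] = E, C[4] = 5

C[1]: E(K, 0) = E.
C[2]: E(K, 1) = F.
C[3]: E(K, 0) = E.
C[4]: E(K, 7) = 5.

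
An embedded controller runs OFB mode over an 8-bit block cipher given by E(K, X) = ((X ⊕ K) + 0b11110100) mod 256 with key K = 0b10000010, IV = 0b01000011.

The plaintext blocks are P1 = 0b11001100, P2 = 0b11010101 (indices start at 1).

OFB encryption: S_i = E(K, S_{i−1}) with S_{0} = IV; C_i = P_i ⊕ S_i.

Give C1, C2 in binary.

C1 = 0b01111001, C2 = 0b11111110

C1: S = E(K, 0b01000011) = 0b10110101; 0b11001100 ⊕ 0b10110101 = 0b01111001.
C2: S = E(K, 0b10110101) = 0b00101011; 0b11010101 ⊕ 0b00101011 = 0b11111110.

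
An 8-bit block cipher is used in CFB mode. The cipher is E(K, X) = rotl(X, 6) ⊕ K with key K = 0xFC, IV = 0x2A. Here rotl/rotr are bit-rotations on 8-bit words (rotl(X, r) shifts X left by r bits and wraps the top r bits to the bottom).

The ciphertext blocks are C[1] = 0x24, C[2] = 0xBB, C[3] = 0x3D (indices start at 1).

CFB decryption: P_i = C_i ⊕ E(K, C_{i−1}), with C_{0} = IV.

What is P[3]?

P[3]: E(K, 0xBB) = 0x12; 0x3D ⊕ 0x12 = 0x2F.

P[3] = 0x2F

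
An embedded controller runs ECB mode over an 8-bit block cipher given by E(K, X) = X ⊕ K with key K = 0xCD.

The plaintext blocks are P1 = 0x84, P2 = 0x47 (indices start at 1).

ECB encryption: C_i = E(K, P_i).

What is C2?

C2 = 0x8A

C2: E(K, 0x47) = 0x8A.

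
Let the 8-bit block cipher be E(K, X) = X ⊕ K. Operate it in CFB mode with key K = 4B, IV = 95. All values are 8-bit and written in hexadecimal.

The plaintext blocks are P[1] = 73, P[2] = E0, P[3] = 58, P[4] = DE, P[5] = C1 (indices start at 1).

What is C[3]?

CFB encryption: C_i = P_i ⊕ E(K, C_{i−1}), with C_{0} = IV.
C[1]: E(K, 95) = DE; 73 ⊕ DE = AD.
C[2]: E(K, AD) = E6; E0 ⊕ E6 = 06.
C[3]: E(K, 06) = 4D; 58 ⊕ 4D = 15.

C[3] = 15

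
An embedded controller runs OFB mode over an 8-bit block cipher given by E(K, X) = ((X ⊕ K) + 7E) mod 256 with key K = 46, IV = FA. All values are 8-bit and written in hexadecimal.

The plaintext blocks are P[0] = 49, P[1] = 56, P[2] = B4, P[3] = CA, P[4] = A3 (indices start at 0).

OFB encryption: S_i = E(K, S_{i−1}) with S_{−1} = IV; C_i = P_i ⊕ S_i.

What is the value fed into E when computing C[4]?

C[0]: S = E(K, FA) = 3A; 49 ⊕ 3A = 73.
C[1]: S = E(K, 3A) = FA; 56 ⊕ FA = AC.
C[2]: S = E(K, FA) = 3A; B4 ⊕ 3A = 8E.
C[3]: S = E(K, 3A) = FA; CA ⊕ FA = 30.
C[4]: S = E(K, FA) = 3A; A3 ⊕ 3A = 99.
So the input to E for block [4] is FA.

FA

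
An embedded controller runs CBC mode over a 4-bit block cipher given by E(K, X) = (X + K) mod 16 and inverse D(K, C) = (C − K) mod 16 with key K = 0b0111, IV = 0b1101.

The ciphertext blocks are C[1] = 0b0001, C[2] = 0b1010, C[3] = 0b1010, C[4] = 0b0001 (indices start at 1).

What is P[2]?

P[2] = 0b0010

CBC decryption: P_i = D(K, C_i) ⊕ C_{i−1}, with C_{0} = IV.
P[2]: D(K, 0b1010) = 0b0011; 0b0011 ⊕ 0b0001 = 0b0010.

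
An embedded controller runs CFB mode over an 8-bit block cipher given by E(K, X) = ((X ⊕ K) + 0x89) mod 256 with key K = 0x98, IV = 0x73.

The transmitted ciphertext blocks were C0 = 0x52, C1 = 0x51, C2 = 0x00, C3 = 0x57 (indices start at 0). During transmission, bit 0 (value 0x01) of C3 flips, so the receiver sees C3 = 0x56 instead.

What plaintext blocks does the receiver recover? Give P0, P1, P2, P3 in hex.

P0 = 0x26, P1 = 0x02, P2 = 0x52, P3 = 0x77

CFB decryption: P_i = C_i ⊕ E(K, C_{i−1}), with C_{−1} = IV.
Only C3 changed, to 0x56. In CFB, a change in C_i flips the same bit in P_i and garbles P_{i+1}. Decrypting the received ciphertext:
P0: E(K, 0x73) = 0x74; 0x52 ⊕ 0x74 = 0x26.
P1: E(K, 0x52) = 0x53; 0x51 ⊕ 0x53 = 0x02.
P2: E(K, 0x51) = 0x52; 0x00 ⊕ 0x52 = 0x52.
P3: E(K, 0x00) = 0x21; 0x56 ⊕ 0x21 = 0x77.
Blocks that differ from the original plaintext: P3.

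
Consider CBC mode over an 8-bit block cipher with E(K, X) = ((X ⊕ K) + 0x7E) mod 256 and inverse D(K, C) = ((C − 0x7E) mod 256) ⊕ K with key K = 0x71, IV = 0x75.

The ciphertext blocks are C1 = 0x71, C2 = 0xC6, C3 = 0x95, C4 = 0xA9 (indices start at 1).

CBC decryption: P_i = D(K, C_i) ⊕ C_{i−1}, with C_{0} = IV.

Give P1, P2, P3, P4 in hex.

P1 = 0xF7, P2 = 0x48, P3 = 0xA0, P4 = 0xCF

P1: D(K, 0x71) = 0x82; 0x82 ⊕ 0x75 = 0xF7.
P2: D(K, 0xC6) = 0x39; 0x39 ⊕ 0x71 = 0x48.
P3: D(K, 0x95) = 0x66; 0x66 ⊕ 0xC6 = 0xA0.
P4: D(K, 0xA9) = 0x5A; 0x5A ⊕ 0x95 = 0xCF.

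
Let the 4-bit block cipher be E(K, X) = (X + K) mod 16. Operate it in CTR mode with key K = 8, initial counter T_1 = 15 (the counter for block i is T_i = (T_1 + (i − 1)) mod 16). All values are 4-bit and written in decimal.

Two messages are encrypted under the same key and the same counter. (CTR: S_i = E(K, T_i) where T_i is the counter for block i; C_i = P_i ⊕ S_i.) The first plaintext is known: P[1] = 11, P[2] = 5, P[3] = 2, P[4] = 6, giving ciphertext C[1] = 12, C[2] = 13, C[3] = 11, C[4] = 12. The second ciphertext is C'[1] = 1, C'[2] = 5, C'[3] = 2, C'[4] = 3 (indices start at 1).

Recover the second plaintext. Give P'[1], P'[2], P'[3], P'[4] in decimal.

In CTR with a reused counter, both messages share the same keystream S_i, so C_i ⊕ C'_i = P_i ⊕ P'_i and thus P'_i = P_i ⊕ C_i ⊕ C'_i.
P'[1]: 11 ⊕ 12 ⊕ 1 = 6.
P'[2]: 5 ⊕ 13 ⊕ 5 = 13.
P'[3]: 2 ⊕ 11 ⊕ 2 = 11.
P'[4]: 6 ⊕ 12 ⊕ 3 = 9.

P'[1] = 6, P'[2] = 13, P'[3] = 11, P'[4] = 9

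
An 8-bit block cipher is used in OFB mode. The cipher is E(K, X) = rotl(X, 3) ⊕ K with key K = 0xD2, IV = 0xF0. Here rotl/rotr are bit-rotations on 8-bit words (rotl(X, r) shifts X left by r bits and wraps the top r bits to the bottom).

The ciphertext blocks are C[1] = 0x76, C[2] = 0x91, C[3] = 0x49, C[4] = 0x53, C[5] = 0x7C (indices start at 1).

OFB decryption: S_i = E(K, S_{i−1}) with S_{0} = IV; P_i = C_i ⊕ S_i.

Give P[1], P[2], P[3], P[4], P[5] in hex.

P[1] = 0x23, P[2] = 0xE9, P[3] = 0x58, P[4] = 0x09, P[5] = 0x7C

P[1]: S = E(K, 0xF0) = 0x55; 0x76 ⊕ 0x55 = 0x23.
P[2]: S = E(K, 0x55) = 0x78; 0x91 ⊕ 0x78 = 0xE9.
P[3]: S = E(K, 0x78) = 0x11; 0x49 ⊕ 0x11 = 0x58.
P[4]: S = E(K, 0x11) = 0x5A; 0x53 ⊕ 0x5A = 0x09.
P[5]: S = E(K, 0x5A) = 0x00; 0x7C ⊕ 0x00 = 0x7C.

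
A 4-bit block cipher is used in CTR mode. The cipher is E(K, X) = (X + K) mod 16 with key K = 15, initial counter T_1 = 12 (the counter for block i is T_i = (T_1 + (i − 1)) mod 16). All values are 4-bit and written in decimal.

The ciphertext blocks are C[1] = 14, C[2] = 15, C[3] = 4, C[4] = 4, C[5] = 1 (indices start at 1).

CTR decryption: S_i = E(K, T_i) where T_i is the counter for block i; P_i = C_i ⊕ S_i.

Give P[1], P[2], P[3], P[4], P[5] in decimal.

P[1] = 5, P[2] = 3, P[3] = 9, P[4] = 10, P[5] = 14

P[1]: T = 12, S = E(K, T) = 11; 14 ⊕ 11 = 5.
P[2]: T = 13, S = E(K, T) = 12; 15 ⊕ 12 = 3.
P[3]: T = 14, S = E(K, T) = 13; 4 ⊕ 13 = 9.
P[4]: T = 15, S = E(K, T) = 14; 4 ⊕ 14 = 10.
P[5]: T = 0, S = E(K, T) = 15; 1 ⊕ 15 = 14.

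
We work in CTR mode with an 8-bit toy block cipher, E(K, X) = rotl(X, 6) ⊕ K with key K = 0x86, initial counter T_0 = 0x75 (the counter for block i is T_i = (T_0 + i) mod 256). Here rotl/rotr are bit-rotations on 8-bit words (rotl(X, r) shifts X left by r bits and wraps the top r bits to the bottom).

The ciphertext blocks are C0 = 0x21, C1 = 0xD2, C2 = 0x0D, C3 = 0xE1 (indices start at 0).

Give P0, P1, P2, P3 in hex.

CTR decryption: S_i = E(K, T_i) where T_i is the counter for block i; P_i = C_i ⊕ S_i.
P0: T = 0x75, S = E(K, T) = 0xDB; 0x21 ⊕ 0xDB = 0xFA.
P1: T = 0x76, S = E(K, T) = 0x1B; 0xD2 ⊕ 0x1B = 0xC9.
P2: T = 0x77, S = E(K, T) = 0x5B; 0x0D ⊕ 0x5B = 0x56.
P3: T = 0x78, S = E(K, T) = 0x98; 0xE1 ⊕ 0x98 = 0x79.

P0 = 0xFA, P1 = 0xC9, P2 = 0x56, P3 = 0x79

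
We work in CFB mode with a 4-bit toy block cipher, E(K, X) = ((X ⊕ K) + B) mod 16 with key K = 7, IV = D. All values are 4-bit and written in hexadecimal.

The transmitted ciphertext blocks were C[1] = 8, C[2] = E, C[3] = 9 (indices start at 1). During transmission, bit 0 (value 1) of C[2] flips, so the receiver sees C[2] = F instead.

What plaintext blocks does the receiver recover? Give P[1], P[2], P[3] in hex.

P[1] = D, P[2] = 5, P[3] = A

CFB decryption: P_i = C_i ⊕ E(K, C_{i−1}), with C_{0} = IV.
Only C[2] changed, to F. In CFB, a change in C_i flips the same bit in P_i and garbles P_{i+1}. Decrypting the received ciphertext:
P[1]: E(K, D) = 5; 8 ⊕ 5 = D.
P[2]: E(K, 8) = A; F ⊕ A = 5.
P[3]: E(K, F) = 3; 9 ⊕ 3 = A.
Blocks that differ from the original plaintext: P[2], P[3].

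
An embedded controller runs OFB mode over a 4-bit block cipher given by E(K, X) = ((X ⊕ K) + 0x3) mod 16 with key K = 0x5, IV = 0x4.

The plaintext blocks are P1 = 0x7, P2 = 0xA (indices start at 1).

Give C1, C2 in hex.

C1 = 0x3, C2 = 0xE

OFB encryption: S_i = E(K, S_{i−1}) with S_{0} = IV; C_i = P_i ⊕ S_i.
C1: S = E(K, 0x4) = 0x4; 0x7 ⊕ 0x4 = 0x3.
C2: S = E(K, 0x4) = 0x4; 0xA ⊕ 0x4 = 0xE.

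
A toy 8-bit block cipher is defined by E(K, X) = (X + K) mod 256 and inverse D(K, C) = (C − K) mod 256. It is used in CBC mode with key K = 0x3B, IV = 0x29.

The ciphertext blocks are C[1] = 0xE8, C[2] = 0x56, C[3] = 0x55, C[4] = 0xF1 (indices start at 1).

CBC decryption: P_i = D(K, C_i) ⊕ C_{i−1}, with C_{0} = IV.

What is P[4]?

P[4]: D(K, 0xF1) = 0xB6; 0xB6 ⊕ 0x55 = 0xE3.

P[4] = 0xE3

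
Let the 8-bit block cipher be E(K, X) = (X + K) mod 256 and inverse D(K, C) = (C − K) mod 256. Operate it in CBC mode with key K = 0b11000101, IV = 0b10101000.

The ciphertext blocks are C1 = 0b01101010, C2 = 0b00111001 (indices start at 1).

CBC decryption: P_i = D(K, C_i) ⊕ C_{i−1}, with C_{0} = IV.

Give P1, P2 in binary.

P1 = 0b00001101, P2 = 0b00011110

P1: D(K, 0b01101010) = 0b10100101; 0b10100101 ⊕ 0b10101000 = 0b00001101.
P2: D(K, 0b00111001) = 0b01110100; 0b01110100 ⊕ 0b01101010 = 0b00011110.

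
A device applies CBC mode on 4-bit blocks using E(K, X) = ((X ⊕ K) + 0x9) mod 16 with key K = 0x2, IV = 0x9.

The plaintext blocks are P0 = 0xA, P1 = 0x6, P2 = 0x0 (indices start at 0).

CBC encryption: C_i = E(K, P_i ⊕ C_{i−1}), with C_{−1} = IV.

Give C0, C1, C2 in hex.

C0 = 0xA, C1 = 0x7, C2 = 0xE

C0: P0 ⊕ 0x9 = 0x3; E(K, 0x3) = 0xA.
C1: P1 ⊕ 0xA = 0xC; E(K, 0xC) = 0x7.
C2: P2 ⊕ 0x7 = 0x7; E(K, 0x7) = 0xE.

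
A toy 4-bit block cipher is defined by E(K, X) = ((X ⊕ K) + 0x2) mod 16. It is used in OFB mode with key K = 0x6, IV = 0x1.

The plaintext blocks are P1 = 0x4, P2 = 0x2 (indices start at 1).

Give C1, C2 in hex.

OFB encryption: S_i = E(K, S_{i−1}) with S_{0} = IV; C_i = P_i ⊕ S_i.
C1: S = E(K, 0x1) = 0x9; 0x4 ⊕ 0x9 = 0xD.
C2: S = E(K, 0x9) = 0x1; 0x2 ⊕ 0x1 = 0x3.

C1 = 0xD, C2 = 0x3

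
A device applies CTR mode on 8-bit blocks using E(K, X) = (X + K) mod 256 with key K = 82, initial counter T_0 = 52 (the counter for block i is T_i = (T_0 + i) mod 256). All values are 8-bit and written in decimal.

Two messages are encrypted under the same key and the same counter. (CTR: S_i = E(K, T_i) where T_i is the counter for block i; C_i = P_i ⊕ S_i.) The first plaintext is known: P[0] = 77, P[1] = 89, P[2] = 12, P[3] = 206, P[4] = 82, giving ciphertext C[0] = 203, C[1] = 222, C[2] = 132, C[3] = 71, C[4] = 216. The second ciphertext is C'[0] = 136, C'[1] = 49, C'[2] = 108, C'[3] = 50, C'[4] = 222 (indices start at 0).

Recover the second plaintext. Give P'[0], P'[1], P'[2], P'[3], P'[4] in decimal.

In CTR with a reused counter, both messages share the same keystream S_i, so C_i ⊕ C'_i = P_i ⊕ P'_i and thus P'_i = P_i ⊕ C_i ⊕ C'_i.
P'[0]: 77 ⊕ 203 ⊕ 136 = 14.
P'[1]: 89 ⊕ 222 ⊕ 49 = 182.
P'[2]: 12 ⊕ 132 ⊕ 108 = 228.
P'[3]: 206 ⊕ 71 ⊕ 50 = 187.
P'[4]: 82 ⊕ 216 ⊕ 222 = 84.

P'[0] = 14, P'[1] = 182, P'[2] = 228, P'[3] = 187, P'[4] = 84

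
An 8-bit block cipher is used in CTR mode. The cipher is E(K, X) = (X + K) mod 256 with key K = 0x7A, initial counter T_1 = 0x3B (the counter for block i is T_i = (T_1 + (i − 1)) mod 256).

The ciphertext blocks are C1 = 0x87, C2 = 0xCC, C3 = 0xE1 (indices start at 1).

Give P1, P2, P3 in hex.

P1 = 0x32, P2 = 0x7A, P3 = 0x56

CTR decryption: S_i = E(K, T_i) where T_i is the counter for block i; P_i = C_i ⊕ S_i.
P1: T = 0x3B, S = E(K, T) = 0xB5; 0x87 ⊕ 0xB5 = 0x32.
P2: T = 0x3C, S = E(K, T) = 0xB6; 0xCC ⊕ 0xB6 = 0x7A.
P3: T = 0x3D, S = E(K, T) = 0xB7; 0xE1 ⊕ 0xB7 = 0x56.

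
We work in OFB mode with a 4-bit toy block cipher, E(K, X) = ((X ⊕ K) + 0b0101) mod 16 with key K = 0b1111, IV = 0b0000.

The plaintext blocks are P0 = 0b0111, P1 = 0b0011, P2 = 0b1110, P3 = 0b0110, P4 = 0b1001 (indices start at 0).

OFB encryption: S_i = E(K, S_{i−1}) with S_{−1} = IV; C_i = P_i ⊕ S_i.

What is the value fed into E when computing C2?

C0: S = E(K, 0b0000) = 0b0100; 0b0111 ⊕ 0b0100 = 0b0011.
C1: S = E(K, 0b0100) = 0b0000; 0b0011 ⊕ 0b0000 = 0b0011.
C2: S = E(K, 0b0000) = 0b0100; 0b1110 ⊕ 0b0100 = 0b1010.
So the input to E for block 2 is 0b0000.

0b0000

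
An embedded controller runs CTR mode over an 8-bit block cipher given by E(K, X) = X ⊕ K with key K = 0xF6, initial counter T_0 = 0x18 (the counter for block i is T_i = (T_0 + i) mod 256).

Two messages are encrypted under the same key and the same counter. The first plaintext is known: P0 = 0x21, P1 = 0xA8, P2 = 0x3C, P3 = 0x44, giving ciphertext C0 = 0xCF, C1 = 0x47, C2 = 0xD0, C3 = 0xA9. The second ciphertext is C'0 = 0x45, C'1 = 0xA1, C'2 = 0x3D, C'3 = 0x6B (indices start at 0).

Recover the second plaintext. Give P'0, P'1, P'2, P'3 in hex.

P'0 = 0xAB, P'1 = 0x4E, P'2 = 0xD1, P'3 = 0x86

In CTR with a reused counter, both messages share the same keystream S_i, so C_i ⊕ C'_i = P_i ⊕ P'_i and thus P'_i = P_i ⊕ C_i ⊕ C'_i.
P'0: 0x21 ⊕ 0xCF ⊕ 0x45 = 0xAB.
P'1: 0xA8 ⊕ 0x47 ⊕ 0xA1 = 0x4E.
P'2: 0x3C ⊕ 0xD0 ⊕ 0x3D = 0xD1.
P'3: 0x44 ⊕ 0xA9 ⊕ 0x6B = 0x86.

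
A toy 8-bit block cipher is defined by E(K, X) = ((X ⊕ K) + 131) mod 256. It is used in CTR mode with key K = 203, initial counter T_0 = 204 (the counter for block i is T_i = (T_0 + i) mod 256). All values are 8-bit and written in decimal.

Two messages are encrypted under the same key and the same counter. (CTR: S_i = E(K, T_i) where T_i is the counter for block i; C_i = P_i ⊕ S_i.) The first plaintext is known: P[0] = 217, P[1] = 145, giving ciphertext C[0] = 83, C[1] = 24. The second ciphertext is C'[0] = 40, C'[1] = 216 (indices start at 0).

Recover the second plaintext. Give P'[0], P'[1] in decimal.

P'[0] = 162, P'[1] = 81

In CTR with a reused counter, both messages share the same keystream S_i, so C_i ⊕ C'_i = P_i ⊕ P'_i and thus P'_i = P_i ⊕ C_i ⊕ C'_i.
P'[0]: 217 ⊕ 83 ⊕ 40 = 162.
P'[1]: 145 ⊕ 24 ⊕ 216 = 81.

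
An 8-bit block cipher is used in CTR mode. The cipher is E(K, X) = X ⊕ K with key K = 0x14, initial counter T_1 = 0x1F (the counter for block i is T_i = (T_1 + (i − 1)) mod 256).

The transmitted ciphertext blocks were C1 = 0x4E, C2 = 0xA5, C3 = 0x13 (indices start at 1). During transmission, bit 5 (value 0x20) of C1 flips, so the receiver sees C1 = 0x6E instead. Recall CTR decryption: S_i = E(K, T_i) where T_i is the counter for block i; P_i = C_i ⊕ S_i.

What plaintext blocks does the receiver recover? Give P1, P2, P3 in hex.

Only C1 changed, to 0x6E. In CTR, a change in C_i flips the same bit in P_i only; the keystream is unaffected. Decrypting the received ciphertext:
P1: T = 0x1F, S = E(K, T) = 0x0B; 0x6E ⊕ 0x0B = 0x65.
P2: T = 0x20, S = E(K, T) = 0x34; 0xA5 ⊕ 0x34 = 0x91.
P3: T = 0x21, S = E(K, T) = 0x35; 0x13 ⊕ 0x35 = 0x26.
Blocks that differ from the original plaintext: P1.

P1 = 0x65, P2 = 0x91, P3 = 0x26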